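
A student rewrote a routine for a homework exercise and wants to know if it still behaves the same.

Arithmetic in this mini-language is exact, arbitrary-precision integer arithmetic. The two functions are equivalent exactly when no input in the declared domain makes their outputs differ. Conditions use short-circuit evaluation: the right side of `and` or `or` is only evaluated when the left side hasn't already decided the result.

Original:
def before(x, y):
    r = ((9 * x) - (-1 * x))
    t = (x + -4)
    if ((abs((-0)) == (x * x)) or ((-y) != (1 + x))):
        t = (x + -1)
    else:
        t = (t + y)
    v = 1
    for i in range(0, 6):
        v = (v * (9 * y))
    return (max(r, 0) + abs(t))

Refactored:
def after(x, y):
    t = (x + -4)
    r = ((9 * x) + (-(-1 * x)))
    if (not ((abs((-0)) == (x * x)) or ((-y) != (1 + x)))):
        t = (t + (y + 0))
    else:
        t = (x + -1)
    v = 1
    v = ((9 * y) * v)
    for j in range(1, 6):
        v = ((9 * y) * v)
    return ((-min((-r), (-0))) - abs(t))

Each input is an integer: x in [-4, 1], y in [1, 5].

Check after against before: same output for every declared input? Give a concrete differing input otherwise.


On input x=-4, y=1, before returns 5 while after returns -5.
verdict: not equivalent; witness: x=-4, y=1


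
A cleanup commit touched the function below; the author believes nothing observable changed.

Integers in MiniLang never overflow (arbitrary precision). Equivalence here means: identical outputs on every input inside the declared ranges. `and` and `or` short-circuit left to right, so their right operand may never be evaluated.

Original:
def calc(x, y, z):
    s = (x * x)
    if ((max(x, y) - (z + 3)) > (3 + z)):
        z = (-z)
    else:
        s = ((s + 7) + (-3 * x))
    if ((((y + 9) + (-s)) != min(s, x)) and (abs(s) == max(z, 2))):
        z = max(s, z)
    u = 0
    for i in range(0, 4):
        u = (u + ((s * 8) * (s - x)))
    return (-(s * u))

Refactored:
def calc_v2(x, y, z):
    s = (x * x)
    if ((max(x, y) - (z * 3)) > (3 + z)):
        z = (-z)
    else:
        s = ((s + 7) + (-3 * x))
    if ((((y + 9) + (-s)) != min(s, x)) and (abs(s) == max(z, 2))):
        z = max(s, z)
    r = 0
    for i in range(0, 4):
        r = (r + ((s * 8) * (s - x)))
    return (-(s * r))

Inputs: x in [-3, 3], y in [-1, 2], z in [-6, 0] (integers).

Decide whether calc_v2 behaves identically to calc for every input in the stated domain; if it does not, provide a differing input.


Input x=-3, y=-1, z=-3: -560000 from calc versus -31104 from calc_v2.
verdict: not equivalent; witness: x=-3, y=-1, z=-3


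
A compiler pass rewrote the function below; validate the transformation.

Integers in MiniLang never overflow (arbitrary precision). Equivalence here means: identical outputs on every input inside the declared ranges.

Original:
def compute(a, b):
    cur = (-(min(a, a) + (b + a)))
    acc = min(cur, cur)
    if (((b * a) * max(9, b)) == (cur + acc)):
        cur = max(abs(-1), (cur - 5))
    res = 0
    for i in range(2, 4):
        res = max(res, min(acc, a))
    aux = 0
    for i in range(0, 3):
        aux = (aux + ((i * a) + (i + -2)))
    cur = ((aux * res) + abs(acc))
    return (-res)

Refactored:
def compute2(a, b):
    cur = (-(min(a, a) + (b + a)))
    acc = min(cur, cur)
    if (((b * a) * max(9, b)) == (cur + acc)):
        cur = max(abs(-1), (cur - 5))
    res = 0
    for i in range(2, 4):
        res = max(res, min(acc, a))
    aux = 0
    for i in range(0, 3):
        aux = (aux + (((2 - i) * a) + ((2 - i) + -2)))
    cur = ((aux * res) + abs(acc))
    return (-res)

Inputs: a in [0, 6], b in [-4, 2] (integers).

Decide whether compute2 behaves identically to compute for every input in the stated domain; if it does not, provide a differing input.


Behavior is preserved: although arithmetic usage differs, and constant usage differs, the outputs never diverge.
One worked example (a=4, b=0) — compute: cur := -8 | acc := -8 | (((b * a) * max(9, b)) == (cur + acc)): false | res := 0 | iter i=2: | res := 0 | iter i=3: | res := 0 | aux := 0 | iter i=0: | aux := -2 | iter i=1: | aux := 1 | iter i=2: | aux := 9 | cur := 8 | result 0; compute2: cur := -8 | acc := -8 | (((b * a) * max(9, b)) == (cur + acc)): false | res := 0 | iter i=2: | res := 0 | iter i=3: | res := 0 | aux := 0 | iter i=0: | aux := 8 | iter i=1: | aux := 11 | iter i=2: | aux := 9 | cur := 8 | result 0; agreement on 0.
Checked all 49 inputs in the declared domain: the outputs agree on every one.
verdict: equivalent


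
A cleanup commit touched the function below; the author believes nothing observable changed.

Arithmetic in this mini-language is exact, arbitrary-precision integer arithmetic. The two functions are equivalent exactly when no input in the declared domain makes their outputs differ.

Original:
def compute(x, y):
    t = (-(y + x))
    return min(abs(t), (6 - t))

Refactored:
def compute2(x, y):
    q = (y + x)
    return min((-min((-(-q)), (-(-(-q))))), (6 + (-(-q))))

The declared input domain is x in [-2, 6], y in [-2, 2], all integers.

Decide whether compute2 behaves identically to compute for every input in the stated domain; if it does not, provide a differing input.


Differences: local variable names differ; also min/max/abs usage differs; also arithmetic usage differs — yet all 45 inputs agree.
verdict: equivalent


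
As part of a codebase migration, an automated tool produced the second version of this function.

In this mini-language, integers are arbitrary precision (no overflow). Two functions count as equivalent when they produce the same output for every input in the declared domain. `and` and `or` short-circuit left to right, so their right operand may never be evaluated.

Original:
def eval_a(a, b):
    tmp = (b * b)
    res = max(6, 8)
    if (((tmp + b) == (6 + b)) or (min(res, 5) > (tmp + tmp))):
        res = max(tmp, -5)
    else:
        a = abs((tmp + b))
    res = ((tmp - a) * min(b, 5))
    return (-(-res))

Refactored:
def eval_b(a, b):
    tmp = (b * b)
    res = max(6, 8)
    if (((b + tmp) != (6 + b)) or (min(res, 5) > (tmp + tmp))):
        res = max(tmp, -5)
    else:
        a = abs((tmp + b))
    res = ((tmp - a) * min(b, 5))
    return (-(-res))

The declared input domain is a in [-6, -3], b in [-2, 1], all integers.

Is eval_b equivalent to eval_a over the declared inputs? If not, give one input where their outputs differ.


Run the pair on a=-6, b=-2.
eval_a: tmp = 4; res = 8; (((tmp + b) == (6 + b)) or (min(res, 5) > (tmp + tmp))) -> false; a = 2; res = -4; return -4
eval_b: tmp = 4; res = 8; (((b + tmp) != (6 + b)) or (min(res, 5) > (tmp + tmp))) -> true; res = 4; res = -20; return -20
-4 and -20 differ, so these are not the same function on this domain.
verdict: not equivalent; witness: a=-6, b=-2


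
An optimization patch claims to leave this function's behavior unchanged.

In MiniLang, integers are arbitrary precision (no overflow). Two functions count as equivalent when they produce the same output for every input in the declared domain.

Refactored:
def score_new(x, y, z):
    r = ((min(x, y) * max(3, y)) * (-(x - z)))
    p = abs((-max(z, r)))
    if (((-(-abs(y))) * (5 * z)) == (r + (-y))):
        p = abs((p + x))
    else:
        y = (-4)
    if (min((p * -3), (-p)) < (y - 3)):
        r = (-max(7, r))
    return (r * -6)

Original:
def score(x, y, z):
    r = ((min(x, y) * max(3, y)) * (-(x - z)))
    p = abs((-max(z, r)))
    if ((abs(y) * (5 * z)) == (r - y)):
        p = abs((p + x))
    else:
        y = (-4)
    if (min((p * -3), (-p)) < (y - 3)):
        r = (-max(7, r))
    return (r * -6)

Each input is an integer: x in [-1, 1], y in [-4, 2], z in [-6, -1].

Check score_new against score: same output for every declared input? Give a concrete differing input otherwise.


Equivalent — the differences include arithmetic usage differs, yet no declared input distinguishes the two.
Spot check at x=-1, y=1, z=-6 — score: r=15, then p=15, then ((abs(y) * (5 * z)) == (r - y)) is false, then y=-4, then (min((p * -3), (-p)) < (y - 3)) is true, then r=-15, then returns 90. score_new: r=15, then p=15, then (((-(-abs(y))) * (5 * z)) == (r + (-y))) is false, then y=-4, then (min((p * -3), (-p)) < (y - 3)) is true, then r=-15, then returns 90. Both give 90.
Sweeping the whole domain (126 inputs) finds no disagreement.
verdict: equivalent


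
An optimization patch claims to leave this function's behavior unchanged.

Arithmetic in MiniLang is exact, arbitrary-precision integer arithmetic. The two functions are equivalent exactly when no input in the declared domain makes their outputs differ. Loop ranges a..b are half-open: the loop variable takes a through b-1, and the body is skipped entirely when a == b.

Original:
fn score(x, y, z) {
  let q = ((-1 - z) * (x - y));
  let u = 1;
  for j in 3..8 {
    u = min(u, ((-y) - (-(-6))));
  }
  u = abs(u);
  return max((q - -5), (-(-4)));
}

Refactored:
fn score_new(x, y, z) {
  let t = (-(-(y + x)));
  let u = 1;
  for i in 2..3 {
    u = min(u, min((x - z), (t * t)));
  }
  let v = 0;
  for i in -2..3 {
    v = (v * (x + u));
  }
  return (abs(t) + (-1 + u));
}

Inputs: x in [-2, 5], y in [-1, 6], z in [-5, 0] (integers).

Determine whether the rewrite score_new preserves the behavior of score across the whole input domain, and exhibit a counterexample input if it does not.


Evaluate both at x=-2, y=-1, z=-5.
score: q=-4, then u=1, then (j=3), then u=-5, then (j=4), then u=-5, then (j=5), then u=-5, then (j=6), then u=-5, then (j=7), then u=-5, then u=5, then returns 4
score_new: t=-3, then u=1, then (i=2), then u=1, then v=0, then (i=-2), then v=0, then (i=-1), then v=0, then (i=0), then v=0, then (i=1), then v=0, then (i=2), then v=0, then returns 3
4 != 3, so the rewrite changes behavior.
verdict: not equivalent; witness: x=-2, y=-1, z=-5


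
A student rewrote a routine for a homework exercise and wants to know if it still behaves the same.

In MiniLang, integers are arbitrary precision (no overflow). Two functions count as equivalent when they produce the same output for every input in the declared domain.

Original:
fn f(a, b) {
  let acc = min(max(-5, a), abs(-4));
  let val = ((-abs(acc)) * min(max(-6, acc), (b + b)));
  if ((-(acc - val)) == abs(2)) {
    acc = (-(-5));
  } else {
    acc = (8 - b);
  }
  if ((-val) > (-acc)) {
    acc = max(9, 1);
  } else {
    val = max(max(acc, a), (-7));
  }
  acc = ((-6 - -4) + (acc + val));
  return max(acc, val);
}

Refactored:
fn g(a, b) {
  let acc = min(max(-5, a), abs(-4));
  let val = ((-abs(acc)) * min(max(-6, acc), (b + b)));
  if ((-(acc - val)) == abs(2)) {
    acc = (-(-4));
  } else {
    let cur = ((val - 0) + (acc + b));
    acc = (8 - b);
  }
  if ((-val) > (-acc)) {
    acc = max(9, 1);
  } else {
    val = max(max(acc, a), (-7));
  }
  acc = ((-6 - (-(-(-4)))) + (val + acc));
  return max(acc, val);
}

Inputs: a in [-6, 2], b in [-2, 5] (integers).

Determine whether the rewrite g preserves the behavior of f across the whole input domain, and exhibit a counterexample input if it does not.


Consider the input a=2, b=-1.
f: acc becomes 2; next val becomes 4; next ((-(acc - val)) == abs(2)) evaluates to true; next acc becomes 5; next ((-val) > (-acc)) evaluates to true; next acc becomes 9; next acc becomes 11; next final value 11
g: acc becomes 2; next val becomes 4; next ((-(acc - val)) == abs(2)) evaluates to true; next acc becomes 4; next ((-val) > (-acc)) evaluates to false; next val becomes 4; next acc becomes 6; next final value 6
11 != 6, so the rewrite changes behavior.
verdict: not equivalent; witness: a=2, b=-1


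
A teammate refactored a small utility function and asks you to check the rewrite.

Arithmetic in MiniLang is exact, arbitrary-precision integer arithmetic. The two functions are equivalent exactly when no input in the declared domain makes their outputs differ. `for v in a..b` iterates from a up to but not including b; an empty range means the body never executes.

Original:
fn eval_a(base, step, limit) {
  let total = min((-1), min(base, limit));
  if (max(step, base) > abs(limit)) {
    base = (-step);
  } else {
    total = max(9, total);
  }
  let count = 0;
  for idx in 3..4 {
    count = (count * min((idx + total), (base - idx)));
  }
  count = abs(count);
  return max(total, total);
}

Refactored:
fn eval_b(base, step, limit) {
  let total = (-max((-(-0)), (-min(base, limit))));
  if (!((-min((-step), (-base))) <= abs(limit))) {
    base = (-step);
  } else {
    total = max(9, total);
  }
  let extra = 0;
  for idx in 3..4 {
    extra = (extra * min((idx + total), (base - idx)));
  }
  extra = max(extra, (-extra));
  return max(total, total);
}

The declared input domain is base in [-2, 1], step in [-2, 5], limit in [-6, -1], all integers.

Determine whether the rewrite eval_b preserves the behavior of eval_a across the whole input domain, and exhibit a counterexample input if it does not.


The suspicious edit (`1` became `0`) never changes the result for any input inside the declared domain.
As a probe, take base=-1, step=-1, limit=-1: eval_a runs total=-1, then (max(step, base) > abs(limit)) is false, then total=9, then count=0, then (idx=3), then count=0, then count=0, then returns 9; eval_b runs total=-1, then (!((-min((-step), (-base))) <= abs(limit))) is false, then total=9, then extra=0, then (idx=3), then extra=0, then extra=0, then returns 9; both end at 9.
Sweeping the whole domain (192 inputs) finds no disagreement.
verdict: equivalent


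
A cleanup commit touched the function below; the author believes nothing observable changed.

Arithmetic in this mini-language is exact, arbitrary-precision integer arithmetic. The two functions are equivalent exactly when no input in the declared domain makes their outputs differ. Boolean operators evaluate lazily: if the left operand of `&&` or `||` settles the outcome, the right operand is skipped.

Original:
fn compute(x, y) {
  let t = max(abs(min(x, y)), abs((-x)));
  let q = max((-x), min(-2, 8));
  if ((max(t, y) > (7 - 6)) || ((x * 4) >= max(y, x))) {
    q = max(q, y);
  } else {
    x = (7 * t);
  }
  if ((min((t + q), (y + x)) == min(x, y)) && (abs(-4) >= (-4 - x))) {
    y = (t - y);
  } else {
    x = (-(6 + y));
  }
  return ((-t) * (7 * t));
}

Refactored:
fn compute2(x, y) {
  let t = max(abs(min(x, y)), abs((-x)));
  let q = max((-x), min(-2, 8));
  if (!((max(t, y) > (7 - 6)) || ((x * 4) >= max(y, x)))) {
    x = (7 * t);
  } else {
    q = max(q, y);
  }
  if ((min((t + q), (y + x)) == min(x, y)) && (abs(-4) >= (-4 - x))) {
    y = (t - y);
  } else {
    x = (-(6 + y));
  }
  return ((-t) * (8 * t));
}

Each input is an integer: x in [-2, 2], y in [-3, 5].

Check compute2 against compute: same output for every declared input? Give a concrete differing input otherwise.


On input x=-2, y=-3, compute returns -63 while compute2 returns -72.
verdict: not equivalent; witness: x=-2, y=-3


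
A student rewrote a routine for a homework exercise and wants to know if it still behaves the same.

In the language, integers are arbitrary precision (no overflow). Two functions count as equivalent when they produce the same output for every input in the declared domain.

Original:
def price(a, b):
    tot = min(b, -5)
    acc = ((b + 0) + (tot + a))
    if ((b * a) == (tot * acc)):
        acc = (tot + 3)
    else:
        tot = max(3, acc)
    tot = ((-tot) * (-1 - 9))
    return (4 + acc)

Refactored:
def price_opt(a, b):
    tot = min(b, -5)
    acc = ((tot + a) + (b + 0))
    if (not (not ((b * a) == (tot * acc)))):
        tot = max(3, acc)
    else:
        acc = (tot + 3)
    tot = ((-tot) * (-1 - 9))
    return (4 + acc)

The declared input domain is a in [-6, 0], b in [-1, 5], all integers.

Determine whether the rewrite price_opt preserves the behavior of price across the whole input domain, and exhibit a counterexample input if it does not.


Evaluate both at a=-6, b=-1.
price: tot = -5; acc = -12; ((b * a) == (tot * acc)) -> false; tot = 3; tot = 30; return -8
price_opt: tot = -5; acc = -12; (not (not ((b * a) == (tot * acc)))) -> false; acc = -2; tot = -50; return 2
-8 != 2, so the rewrite changes behavior.
verdict: not equivalent; witness: a=-6, b=-1


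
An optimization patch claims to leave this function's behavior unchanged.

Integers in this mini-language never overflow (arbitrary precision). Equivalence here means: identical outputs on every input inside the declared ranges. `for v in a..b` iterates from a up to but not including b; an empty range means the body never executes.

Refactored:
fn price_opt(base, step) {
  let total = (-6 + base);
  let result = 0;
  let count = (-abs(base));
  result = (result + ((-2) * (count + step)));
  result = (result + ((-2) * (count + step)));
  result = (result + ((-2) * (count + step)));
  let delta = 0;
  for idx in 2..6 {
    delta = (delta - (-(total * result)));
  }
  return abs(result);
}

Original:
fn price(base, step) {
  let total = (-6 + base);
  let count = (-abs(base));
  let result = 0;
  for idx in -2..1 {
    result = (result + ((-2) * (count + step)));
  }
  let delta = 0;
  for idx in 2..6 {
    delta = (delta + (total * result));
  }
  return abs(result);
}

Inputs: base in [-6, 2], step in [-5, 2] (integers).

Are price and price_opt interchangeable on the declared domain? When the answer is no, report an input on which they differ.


Differences: arithmetic usage differs; constant usage differs; loop structure differs; statement counts differ — yet all 72 inputs agree.
verdict: equivalent


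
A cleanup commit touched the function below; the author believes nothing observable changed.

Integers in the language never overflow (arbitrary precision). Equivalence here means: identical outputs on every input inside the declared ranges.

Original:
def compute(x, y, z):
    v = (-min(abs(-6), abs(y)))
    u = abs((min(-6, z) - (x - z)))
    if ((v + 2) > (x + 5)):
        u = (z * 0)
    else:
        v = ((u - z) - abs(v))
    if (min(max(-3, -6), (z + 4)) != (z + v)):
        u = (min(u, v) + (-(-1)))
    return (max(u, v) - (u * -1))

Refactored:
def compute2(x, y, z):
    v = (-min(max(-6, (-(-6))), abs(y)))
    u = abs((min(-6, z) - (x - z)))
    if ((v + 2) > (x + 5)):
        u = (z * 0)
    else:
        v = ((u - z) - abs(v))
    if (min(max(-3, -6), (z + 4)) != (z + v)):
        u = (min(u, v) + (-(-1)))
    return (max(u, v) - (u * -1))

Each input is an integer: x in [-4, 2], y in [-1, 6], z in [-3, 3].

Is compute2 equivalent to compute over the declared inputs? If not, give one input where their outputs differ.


Changes here: min/max/abs usage differs; and constant usage differs; the full 392-point sweep finds no disagreement.
verdict: equivalent


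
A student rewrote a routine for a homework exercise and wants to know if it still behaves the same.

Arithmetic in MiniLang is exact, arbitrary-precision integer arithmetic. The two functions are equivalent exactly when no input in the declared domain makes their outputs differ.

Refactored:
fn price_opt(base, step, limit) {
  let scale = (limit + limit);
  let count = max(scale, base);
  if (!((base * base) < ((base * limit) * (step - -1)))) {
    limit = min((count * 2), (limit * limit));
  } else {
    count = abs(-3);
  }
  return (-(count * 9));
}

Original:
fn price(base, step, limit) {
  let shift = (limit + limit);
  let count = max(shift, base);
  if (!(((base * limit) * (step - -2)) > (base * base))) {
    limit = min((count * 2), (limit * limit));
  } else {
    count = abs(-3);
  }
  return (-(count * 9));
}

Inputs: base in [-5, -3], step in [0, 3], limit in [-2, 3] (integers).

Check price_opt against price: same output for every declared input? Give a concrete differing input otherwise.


Consider the input base=-5, step=1, limit=-2.
price: shift = -4; count = -4; (!(((base * limit) * (step - -2)) > (base * base))) -> false; count = 3; return -27
price_opt: scale = -4; count = -4; (!((base * base) < ((base * limit) * (step - -1)))) -> true; limit = -8; return 36
-27 against 36: the behavior changed.
verdict: not equivalent; witness: base=-5, step=1, limit=-2


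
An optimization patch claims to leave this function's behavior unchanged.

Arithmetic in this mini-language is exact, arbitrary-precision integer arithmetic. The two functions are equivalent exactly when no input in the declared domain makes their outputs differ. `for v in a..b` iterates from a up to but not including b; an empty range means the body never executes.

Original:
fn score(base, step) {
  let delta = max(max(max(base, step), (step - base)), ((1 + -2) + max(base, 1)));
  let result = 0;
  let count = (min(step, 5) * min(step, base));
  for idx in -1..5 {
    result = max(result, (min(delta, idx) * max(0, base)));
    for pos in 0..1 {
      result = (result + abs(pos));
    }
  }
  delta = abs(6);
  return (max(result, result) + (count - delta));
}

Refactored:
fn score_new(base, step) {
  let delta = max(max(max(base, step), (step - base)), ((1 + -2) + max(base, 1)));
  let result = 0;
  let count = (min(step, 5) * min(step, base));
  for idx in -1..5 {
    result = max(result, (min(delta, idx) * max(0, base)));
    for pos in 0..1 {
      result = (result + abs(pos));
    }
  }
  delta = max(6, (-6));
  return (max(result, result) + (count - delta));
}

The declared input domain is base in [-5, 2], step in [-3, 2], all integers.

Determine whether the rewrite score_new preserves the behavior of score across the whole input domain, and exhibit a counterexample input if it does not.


The two versions differ — the changes include constant usage differs, and min/max/abs usage differs.
As a probe, take base=0, step=-3: score runs delta=0, then result=0, then count=9, then (idx=-1), then result=0, then (pos=0), then result=0, then (idx=0), then result=0, then (pos=0), then result=0, then (idx=1), then result=0, then (pos=0), then result=0, then (idx=2), then result=0, then (pos=0), then result=0, then (idx=3), then result=0, then (pos=0), then result=0, then (idx=4), then result=0, then (pos=0), then result=0, then delta=6, then returns 3; score_new runs delta=0, then result=0, then count=9, then (idx=-1), then result=0, then (pos=0), then result=0, then (idx=0), then result=0, then (pos=0), then result=0, then (idx=1), then result=0, then (pos=0), then result=0, then (idx=2), then result=0, then (pos=0), then result=0, then (idx=3), then result=0, then (pos=0), then result=0, then (idx=4), then result=0, then (pos=0), then result=0, then delta=6, then returns 3; both end at 3.
Sweeping the whole domain (48 inputs) finds no disagreement.
verdict: equivalent


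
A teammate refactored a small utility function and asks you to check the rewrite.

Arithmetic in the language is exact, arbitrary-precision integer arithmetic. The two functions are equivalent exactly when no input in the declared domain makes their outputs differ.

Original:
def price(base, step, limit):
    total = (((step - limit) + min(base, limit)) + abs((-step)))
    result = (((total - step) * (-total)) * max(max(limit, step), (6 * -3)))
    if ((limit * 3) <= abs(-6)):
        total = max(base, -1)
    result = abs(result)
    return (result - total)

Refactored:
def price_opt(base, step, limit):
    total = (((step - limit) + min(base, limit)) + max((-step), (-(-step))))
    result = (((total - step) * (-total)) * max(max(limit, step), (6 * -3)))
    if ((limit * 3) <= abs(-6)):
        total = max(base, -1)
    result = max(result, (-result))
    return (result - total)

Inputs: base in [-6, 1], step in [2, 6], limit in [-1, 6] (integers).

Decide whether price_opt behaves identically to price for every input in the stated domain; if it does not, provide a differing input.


Behavior is preserved: although min/max/abs usage differs, the outputs never diverge.
One worked example (base=1, step=6, limit=1) — price: total becomes 12; next result becomes -432; next ((limit * 3) <= abs(-6)) evaluates to true; next total becomes 1; next result becomes 432; next final value 431; price_opt: total becomes 12; next result becomes -432; next ((limit * 3) <= abs(-6)) evaluates to true; next total becomes 1; next result becomes 432; next final value 431; agreement on 431.
Sweeping the whole domain (320 inputs) finds no disagreement.
verdict: equivalent


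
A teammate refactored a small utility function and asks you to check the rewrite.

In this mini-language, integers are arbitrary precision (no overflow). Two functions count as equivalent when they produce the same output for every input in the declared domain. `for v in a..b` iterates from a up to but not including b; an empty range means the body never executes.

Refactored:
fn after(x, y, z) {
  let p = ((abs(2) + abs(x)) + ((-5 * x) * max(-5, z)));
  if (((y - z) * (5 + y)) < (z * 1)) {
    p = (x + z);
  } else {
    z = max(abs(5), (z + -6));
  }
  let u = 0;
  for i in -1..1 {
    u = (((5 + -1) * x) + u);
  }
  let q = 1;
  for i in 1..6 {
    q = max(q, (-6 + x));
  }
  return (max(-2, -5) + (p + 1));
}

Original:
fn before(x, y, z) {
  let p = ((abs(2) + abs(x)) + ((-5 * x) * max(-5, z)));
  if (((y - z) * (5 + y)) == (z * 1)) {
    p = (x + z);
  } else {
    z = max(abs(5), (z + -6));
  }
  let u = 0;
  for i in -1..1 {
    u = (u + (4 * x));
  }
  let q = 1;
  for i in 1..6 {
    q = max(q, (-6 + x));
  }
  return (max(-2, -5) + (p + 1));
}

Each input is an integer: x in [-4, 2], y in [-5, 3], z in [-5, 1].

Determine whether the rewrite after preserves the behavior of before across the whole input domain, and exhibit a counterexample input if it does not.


The rewrite breaks on x=-4, y=-5, z=0, where the results are -5 and 5.
before: p becomes 6; next (((y - z) * (5 + y)) == (z * 1)) evaluates to true; next p becomes -4; next u becomes 0; next at i=-1:; next u becomes -16; next at i=0:; next u becomes -32; next q becomes 1; next at i=1:; next q becomes 1; next at i=2:; next q becomes 1; next at i=3:; next q becomes 1; next at i=4:; next q becomes 1; next at i=5:; next q becomes 1; next final value -5
after: p becomes 6; next (((y - z) * (5 + y)) < (z * 1)) evaluates to false; next z becomes 5; next u becomes 0; next at i=-1:; next u becomes -16; next at i=0:; next u becomes -32; next q becomes 1; next at i=1:; next q becomes 1; next at i=2:; next q becomes 1; next at i=3:; next q becomes 1; next at i=4:; next q becomes 1; next at i=5:; next q becomes 1; next final value 5
verdict: not equivalent; witness: x=-4, y=-5, z=0


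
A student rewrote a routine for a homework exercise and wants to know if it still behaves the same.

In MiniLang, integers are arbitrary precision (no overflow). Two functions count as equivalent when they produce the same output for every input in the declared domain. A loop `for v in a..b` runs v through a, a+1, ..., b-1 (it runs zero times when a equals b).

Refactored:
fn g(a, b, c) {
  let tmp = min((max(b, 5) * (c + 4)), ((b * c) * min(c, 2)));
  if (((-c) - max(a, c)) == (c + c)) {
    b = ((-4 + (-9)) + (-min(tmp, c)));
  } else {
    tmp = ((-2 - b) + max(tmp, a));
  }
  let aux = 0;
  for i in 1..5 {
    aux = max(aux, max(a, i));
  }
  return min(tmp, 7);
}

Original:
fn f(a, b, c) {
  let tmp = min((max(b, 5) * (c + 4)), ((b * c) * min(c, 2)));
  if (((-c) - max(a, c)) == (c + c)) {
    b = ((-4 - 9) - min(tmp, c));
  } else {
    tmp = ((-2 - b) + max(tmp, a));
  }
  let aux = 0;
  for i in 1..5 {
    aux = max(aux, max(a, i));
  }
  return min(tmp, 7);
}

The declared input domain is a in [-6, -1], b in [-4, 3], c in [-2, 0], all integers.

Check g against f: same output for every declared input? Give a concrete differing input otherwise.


The two are interchangeable: arithmetic usage differs, and every declared input agrees.
As a probe, take a=-4, b=-4, c=-1: f runs tmp := -4 | (((-c) - max(a, c)) == (c + c)): false | tmp := -2 | aux := 0 | iter i=1: | aux := 1 | iter i=2: | aux := 2 | iter i=3: | aux := 3 | iter i=4: | aux := 4 | result -2; g runs tmp := -4 | (((-c) - max(a, c)) == (c + c)): false | tmp := -2 | aux := 0 | iter i=1: | aux := 1 | iter i=2: | aux := 2 | iter i=3: | aux := 3 | iter i=4: | aux := 4 | result -2; both end at -2.
Across all 144 domain points the two functions coincide.
verdict: equivalent


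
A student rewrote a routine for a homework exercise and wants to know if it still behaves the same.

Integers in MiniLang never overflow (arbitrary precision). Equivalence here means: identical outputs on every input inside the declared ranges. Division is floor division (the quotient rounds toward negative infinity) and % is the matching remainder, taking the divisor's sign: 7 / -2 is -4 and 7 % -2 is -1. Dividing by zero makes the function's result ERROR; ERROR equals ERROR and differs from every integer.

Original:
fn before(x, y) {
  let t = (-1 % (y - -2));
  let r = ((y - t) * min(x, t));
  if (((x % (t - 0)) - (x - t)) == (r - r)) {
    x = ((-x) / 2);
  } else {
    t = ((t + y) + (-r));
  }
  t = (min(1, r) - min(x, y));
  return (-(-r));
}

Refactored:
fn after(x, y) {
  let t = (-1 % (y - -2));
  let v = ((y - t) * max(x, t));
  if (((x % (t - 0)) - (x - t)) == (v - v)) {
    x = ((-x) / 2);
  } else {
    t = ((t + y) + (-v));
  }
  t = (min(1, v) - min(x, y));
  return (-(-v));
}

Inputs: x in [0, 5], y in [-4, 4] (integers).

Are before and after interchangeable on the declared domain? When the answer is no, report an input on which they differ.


Consider the input x=0, y=-4.
before: t becomes -1; next r becomes 3; next (((x % (t - 0)) - (x - t)) == (r - r)) evaluates to false; next t becomes -8; next t becomes 5; next final value 3
after: t becomes -1; next v becomes 0; next (((x % (t - 0)) - (x - t)) == (v - v)) evaluates to false; next t becomes -5; next t becomes 4; next final value 0
3 vs 0 — the two versions disagree here.
verdict: not equivalent; witness: x=0, y=-4


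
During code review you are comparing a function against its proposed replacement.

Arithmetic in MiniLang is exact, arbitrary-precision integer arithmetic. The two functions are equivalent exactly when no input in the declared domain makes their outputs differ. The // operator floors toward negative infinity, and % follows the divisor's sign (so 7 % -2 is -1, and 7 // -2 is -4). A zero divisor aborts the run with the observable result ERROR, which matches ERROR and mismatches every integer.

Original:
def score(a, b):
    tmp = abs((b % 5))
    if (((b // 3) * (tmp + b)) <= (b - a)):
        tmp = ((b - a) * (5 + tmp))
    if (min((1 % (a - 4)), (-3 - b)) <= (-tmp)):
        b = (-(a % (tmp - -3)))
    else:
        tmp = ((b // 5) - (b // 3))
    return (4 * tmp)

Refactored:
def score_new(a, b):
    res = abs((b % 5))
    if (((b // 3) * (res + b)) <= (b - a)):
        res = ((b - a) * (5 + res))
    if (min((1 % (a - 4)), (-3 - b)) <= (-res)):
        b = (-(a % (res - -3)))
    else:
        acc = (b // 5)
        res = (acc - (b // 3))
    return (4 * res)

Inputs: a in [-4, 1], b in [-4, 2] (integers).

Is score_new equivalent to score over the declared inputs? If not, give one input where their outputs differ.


Changes here: statement counts differ; and local variable names differ; the full 42-point sweep finds no disagreement.
verdict: equivalent


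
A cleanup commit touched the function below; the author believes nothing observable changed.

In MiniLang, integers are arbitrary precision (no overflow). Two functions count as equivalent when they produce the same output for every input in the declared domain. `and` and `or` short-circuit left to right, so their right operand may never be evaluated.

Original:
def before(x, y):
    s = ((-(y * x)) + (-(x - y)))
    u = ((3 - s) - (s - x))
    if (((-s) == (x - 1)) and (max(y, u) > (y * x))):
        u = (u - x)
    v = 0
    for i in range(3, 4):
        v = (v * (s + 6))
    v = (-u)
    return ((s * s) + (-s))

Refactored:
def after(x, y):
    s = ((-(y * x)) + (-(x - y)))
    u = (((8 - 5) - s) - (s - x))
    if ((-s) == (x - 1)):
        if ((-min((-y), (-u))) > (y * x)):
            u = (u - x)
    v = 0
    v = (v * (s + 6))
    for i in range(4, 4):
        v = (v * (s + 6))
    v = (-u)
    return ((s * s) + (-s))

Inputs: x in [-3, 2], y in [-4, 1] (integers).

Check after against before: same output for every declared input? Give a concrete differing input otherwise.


Although branching structure differs, and statement counts differ, and boolean connective usage differs, and loop structure differs, and arithmetic usage differs, and constant usage differs, and min/max/abs usage differs, 36/36 inputs agree.
verdict: equivalent


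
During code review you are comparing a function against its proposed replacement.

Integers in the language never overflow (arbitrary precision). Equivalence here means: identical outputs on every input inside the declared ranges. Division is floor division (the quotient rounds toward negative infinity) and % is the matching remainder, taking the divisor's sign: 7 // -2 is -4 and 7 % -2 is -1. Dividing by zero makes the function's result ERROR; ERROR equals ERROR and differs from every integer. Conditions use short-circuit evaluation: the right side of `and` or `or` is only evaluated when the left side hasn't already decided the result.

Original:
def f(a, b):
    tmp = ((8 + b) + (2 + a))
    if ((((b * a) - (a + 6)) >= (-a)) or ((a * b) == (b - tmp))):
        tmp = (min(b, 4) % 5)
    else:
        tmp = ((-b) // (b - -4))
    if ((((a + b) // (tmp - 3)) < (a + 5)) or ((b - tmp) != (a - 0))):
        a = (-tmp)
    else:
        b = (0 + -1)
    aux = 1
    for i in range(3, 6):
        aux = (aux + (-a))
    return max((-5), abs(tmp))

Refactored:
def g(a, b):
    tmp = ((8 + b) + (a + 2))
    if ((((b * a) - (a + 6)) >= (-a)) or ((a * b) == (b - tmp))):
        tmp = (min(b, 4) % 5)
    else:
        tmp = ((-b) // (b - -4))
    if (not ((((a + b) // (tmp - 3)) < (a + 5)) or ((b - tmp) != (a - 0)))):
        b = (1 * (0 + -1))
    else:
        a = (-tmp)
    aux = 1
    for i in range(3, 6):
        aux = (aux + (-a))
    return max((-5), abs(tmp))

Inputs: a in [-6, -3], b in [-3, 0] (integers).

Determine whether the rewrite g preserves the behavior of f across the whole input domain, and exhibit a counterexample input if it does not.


Side by side, the visible changes include: boolean connective usage differs, and constant usage differs, and arithmetic usage differs.
One worked example (a=-6, b=-1) — f: tmp=3, then ((((b * a) - (a + 6)) >= (-a)) or ((a * b) == (b - tmp))) is true, then tmp=4, then ((((a + b) // (tmp - 3)) < (a + 5)) or ((b - tmp) != (a - 0))) is true, then a=-4, then aux=1, then (i=3), then aux=5, then (i=4), then aux=9, then (i=5), then aux=13, then returns 4; g: tmp=3, then ((((b * a) - (a + 6)) >= (-a)) or ((a * b) == (b - tmp))) is true, then tmp=4, then (not ((((a + b) // (tmp - 3)) < (a + 5)) or ((b - tmp) != (a - 0)))) is false, then a=-4, then aux=1, then (i=3), then aux=5, then (i=4), then aux=9, then (i=5), then aux=13, then returns 4; agreement on 4.
Every one of the 16 inputs gives matching results.
verdict: equivalent


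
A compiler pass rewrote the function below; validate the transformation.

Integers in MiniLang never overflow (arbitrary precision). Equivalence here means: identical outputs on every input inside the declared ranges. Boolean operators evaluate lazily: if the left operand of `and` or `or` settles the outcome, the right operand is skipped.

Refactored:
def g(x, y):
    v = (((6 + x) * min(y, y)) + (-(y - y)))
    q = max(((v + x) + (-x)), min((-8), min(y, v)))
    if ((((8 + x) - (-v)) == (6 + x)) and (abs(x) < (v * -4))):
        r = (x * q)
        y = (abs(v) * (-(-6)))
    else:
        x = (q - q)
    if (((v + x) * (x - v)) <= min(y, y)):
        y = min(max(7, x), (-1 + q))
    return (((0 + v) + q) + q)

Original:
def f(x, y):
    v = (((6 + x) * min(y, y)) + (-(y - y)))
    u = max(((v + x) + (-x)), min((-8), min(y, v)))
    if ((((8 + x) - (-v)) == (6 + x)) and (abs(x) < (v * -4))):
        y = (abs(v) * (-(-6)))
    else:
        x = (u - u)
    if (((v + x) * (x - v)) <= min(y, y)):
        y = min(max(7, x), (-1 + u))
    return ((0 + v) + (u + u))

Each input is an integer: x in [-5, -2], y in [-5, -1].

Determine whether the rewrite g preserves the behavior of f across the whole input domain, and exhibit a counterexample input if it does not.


Comparing the listings, the differences include: arithmetic usage differs, plus local variable names differ, plus statement counts differ.
As a probe, take x=-3, y=-4: f runs v=-12, then u=-12, then ((((8 + x) - (-v)) == (6 + x)) and (abs(x) < (v * -4))) is false, then x=0, then (((v + x) * (x - v)) <= min(y, y)) is true, then y=-13, then returns -36; g runs v=-12, then q=-12, then ((((8 + x) - (-v)) == (6 + x)) and (abs(x) < (v * -4))) is false, then x=0, then (((v + x) * (x - v)) <= min(y, y)) is true, then y=-13, then returns -36; both end at -36.
Across all 20 domain points the two functions coincide.
verdict: equivalent


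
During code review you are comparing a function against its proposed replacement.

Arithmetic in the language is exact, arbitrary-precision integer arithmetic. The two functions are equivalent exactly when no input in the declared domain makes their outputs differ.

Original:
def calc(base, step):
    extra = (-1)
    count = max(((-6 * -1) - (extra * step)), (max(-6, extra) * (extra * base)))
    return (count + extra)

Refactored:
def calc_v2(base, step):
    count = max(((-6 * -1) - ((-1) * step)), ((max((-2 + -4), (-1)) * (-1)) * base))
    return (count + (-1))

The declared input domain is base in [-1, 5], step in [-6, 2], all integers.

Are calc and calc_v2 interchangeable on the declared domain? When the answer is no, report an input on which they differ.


Side by side, the visible changes include: arithmetic usage differs; statement counts differ; local variable names differ; constant usage differs.
As a probe, take base=1, step=-6: calc runs extra = -1; count = 1; return 0; calc_v2 runs count = 1; return 0; both end at 0.
An exhaustive pass over the 63 declared inputs shows identical outputs.
verdict: equivalent


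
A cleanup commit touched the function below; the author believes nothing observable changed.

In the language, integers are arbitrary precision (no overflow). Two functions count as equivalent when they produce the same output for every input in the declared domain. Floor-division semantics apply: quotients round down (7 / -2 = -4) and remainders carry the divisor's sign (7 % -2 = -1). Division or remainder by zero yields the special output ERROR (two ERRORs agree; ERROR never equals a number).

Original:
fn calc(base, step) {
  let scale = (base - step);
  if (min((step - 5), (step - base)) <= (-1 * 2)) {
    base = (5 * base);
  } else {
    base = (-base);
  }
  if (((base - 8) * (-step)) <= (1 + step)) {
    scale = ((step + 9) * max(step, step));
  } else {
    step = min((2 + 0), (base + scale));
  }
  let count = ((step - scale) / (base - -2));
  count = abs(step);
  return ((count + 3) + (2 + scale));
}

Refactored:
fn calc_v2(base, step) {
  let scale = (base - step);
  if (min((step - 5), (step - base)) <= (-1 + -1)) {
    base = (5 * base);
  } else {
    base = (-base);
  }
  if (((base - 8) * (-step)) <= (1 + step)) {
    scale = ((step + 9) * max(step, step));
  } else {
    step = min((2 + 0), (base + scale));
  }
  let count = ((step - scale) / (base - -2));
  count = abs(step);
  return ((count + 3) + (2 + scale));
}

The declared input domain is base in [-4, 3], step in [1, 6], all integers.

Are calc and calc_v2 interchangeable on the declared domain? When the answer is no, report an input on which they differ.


Side by side, the visible changes include: constant usage differs, arithmetic usage differs.
As a probe, take base=2, step=4: calc runs scale=-2, then (min((step - 5), (step - base)) <= (-1 * 2)) is false, then base=-2, then (((base - 8) * (-step)) <= (1 + step)) is false, then step=-4, then a zero divisor aborts: ERROR; calc_v2 runs scale=-2, then (min((step - 5), (step - base)) <= (-1 + -1)) is false, then base=-2, then (((base - 8) * (-step)) <= (1 + step)) is false, then step=-4, then a zero divisor aborts: ERROR; both end at ERROR.
Across all 48 domain points the two functions coincide.
verdict: equivalent


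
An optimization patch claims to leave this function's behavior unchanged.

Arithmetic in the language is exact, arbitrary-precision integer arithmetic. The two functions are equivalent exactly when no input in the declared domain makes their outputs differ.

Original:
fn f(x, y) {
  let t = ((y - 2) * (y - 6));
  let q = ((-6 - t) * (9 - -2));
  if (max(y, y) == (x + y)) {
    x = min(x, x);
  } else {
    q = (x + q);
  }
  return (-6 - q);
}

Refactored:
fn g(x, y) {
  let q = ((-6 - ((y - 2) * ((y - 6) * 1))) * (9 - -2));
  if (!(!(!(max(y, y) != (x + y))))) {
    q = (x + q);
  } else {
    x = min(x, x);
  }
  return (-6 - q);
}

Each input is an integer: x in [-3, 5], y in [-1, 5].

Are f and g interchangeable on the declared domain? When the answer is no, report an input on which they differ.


Take x=-3, y=-1.
f: t = 21; q = -297; (max(y, y) == (x + y)) -> false; q = -300; return 294
g: q = -297; (!(!(!(max(y, y) != (x + y))))) -> false; x = -3; return 291
294 vs 291 — the two versions disagree here.
verdict: not equivalent; witness: x=-3, y=-1
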